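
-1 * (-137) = 137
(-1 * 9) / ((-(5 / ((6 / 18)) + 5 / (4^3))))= 576 / 965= 0.60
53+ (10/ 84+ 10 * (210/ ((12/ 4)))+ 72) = 34655/ 42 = 825.12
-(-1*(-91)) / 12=-7.58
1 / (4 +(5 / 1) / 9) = 9 / 41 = 0.22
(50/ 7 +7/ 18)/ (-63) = -949/ 7938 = -0.12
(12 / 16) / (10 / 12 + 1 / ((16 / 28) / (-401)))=-9 / 8411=-0.00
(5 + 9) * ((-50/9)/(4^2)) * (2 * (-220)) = 19250/9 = 2138.89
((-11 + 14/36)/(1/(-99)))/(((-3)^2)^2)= 2101/162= 12.97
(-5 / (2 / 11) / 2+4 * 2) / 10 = -23 / 40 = -0.58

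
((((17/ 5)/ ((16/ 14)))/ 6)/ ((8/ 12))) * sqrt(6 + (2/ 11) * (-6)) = 357 * sqrt(66)/ 1760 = 1.65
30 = 30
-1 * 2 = -2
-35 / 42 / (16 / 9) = -15 / 32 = -0.47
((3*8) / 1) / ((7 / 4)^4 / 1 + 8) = 2048 / 1483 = 1.38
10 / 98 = 5 / 49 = 0.10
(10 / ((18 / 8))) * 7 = 280 / 9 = 31.11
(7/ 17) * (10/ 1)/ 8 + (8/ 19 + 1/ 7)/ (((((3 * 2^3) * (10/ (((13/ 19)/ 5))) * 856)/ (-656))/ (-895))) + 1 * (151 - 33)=4366239497/ 36772904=118.74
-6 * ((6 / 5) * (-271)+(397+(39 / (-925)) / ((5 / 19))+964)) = -28739004 / 4625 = -6213.84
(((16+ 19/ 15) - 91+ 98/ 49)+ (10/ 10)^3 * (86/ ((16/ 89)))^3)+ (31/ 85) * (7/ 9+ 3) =2522247041743/ 23040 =109472527.85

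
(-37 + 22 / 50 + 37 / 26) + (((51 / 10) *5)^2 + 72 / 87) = 23220963 / 37700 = 615.94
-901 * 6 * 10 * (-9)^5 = 3192188940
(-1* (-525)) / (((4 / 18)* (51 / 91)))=143325 / 34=4215.44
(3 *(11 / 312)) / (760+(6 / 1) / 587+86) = 6457 / 51647232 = 0.00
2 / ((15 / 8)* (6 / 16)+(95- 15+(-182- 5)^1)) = -0.02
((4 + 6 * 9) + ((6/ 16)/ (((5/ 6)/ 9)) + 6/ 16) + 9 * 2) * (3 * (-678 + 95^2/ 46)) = -116247.34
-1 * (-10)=10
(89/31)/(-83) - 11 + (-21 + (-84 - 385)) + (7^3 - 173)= -851752/2573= -331.03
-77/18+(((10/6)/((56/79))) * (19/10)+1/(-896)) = 217/1152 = 0.19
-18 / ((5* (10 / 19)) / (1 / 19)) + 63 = 1566 / 25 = 62.64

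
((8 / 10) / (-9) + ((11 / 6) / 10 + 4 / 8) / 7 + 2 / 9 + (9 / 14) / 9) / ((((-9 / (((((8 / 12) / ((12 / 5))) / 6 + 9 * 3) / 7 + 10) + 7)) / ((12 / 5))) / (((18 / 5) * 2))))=-12.11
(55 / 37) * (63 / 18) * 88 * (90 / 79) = 1524600 / 2923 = 521.59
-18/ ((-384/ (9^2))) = 243/ 64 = 3.80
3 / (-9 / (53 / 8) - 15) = -53 / 289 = -0.18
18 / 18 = 1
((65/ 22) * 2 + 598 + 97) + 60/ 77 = 54030/ 77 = 701.69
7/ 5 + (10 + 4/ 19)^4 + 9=7089119172/ 651605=10879.47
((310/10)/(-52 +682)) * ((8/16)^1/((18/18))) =31/1260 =0.02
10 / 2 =5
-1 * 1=-1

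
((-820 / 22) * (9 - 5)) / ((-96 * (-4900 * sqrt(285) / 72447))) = -52111 * sqrt(285) / 646800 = -1.36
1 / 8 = 0.12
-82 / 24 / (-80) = 41 / 960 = 0.04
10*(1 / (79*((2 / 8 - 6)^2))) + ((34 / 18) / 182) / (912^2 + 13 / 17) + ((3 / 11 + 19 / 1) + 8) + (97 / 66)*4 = 353005830096407993 / 10647026701629318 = 33.16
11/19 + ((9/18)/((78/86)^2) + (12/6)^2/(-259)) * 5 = 53005343/14969682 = 3.54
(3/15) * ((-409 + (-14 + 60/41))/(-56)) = 2469/1640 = 1.51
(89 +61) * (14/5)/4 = 105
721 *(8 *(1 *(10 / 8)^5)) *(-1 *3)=-52807.62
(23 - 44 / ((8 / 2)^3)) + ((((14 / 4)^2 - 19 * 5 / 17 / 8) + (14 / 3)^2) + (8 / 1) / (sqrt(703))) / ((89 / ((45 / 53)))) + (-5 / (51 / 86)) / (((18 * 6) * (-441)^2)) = 360 * sqrt(703) / 3316051 + 457393878024263 / 20211427034064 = 22.63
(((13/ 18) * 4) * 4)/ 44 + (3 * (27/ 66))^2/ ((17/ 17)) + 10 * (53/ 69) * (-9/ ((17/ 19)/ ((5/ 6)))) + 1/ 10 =-532396627/ 8515980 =-62.52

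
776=776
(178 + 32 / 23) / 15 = 4126 / 345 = 11.96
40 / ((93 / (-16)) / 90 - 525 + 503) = -1.81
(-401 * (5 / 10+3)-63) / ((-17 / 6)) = 8799 / 17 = 517.59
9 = 9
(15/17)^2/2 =225/578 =0.39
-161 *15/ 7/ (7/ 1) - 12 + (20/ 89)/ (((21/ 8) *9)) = -1030727/ 16821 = -61.28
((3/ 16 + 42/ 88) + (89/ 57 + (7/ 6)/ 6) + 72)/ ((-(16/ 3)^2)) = -2239763/ 856064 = -2.62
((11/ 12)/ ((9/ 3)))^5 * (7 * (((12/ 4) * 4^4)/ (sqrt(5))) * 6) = 38.42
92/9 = 10.22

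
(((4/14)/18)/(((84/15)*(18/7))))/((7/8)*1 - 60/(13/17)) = -65/4575123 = -0.00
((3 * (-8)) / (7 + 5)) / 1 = -2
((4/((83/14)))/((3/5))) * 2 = 2.25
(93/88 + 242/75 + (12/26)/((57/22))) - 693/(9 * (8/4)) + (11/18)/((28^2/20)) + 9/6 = -3896870693/119819700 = -32.52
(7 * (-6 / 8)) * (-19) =399 / 4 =99.75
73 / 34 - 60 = -1967 / 34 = -57.85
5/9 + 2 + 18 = 185/9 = 20.56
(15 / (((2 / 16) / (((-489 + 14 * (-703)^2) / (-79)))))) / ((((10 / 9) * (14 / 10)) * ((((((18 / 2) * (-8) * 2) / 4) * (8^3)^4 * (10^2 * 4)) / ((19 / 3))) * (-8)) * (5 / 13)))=-1708853939 / 121605986032025600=-0.00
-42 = -42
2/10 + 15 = 15.20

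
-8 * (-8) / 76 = 16 / 19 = 0.84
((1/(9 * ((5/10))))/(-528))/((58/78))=-13/22968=-0.00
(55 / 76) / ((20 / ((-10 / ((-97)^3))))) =55 / 138726296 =0.00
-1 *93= -93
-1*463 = -463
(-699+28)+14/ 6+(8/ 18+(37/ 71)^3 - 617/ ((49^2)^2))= -12405974091230260/ 18569571216399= -668.08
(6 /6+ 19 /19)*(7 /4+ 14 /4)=10.50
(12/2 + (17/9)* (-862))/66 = -7300/297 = -24.58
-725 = -725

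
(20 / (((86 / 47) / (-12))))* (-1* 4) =22560 / 43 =524.65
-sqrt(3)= -1.73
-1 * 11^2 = -121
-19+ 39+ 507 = 527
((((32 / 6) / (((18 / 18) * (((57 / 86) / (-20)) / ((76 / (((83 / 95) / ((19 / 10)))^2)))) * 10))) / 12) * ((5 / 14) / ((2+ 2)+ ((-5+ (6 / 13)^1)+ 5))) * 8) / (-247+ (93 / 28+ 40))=46623640960 / 30762478161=1.52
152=152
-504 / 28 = -18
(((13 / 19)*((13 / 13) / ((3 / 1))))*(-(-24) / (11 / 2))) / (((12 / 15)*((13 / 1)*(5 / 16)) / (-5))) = -320 / 209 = -1.53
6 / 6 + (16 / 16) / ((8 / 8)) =2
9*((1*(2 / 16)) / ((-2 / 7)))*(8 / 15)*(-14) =147 / 5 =29.40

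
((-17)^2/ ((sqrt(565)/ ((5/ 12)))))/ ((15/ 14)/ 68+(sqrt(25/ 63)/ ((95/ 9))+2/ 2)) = -177732688 * sqrt(3955)/ 38013412553+24010902034 * sqrt(565)/ 114040237659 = 4.71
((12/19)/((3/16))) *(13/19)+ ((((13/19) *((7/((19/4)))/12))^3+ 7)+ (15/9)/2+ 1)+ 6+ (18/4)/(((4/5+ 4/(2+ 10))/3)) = 627316071911/21594059379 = 29.05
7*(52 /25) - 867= -21311 /25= -852.44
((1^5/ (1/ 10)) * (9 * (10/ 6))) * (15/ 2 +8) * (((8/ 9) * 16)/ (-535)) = -19840/ 321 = -61.81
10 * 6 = 60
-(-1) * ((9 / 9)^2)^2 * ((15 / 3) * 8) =40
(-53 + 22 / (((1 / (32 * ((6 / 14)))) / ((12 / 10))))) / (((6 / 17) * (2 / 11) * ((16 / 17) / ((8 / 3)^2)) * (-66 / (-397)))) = 1241066861 / 5670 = 218883.04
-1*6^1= -6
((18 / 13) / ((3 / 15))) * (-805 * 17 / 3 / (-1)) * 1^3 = 410550 / 13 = 31580.77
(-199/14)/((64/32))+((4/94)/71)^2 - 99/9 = -5645733371/311795932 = -18.11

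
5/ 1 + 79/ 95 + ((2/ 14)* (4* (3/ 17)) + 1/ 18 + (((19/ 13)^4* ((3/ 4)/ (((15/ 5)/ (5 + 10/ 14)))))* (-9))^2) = 4006026373789111171/ 1161951310914030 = 3447.67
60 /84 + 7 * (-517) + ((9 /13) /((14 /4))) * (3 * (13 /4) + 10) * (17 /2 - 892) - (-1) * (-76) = -7145.76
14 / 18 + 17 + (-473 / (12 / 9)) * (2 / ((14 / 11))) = -136001 / 252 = -539.69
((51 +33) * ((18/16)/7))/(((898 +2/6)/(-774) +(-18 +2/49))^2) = 174763349334/4732430422225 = 0.04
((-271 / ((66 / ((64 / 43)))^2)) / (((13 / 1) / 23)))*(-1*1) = 6382592 / 26176293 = 0.24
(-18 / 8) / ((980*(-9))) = 1 / 3920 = 0.00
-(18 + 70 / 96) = -18.73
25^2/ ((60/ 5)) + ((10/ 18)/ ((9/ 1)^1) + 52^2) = 892991/ 324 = 2756.15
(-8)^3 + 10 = -502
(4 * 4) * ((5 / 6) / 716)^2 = 25 / 1153476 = 0.00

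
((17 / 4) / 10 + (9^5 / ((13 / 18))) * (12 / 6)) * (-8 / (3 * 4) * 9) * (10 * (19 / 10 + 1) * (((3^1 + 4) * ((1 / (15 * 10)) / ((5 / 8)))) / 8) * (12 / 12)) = -17261248543 / 65000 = -265557.67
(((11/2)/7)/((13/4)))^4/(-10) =-117128/342874805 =-0.00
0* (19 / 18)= 0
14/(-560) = -1/40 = -0.02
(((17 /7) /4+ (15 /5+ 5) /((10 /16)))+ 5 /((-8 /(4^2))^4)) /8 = 13077 /1120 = 11.68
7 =7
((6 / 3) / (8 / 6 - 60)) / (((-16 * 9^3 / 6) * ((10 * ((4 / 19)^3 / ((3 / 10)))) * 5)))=6859 / 608256000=0.00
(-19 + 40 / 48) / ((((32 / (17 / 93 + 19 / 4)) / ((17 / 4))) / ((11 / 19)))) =-37402805 / 5428224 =-6.89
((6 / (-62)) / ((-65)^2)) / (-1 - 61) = 3 / 8120450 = 0.00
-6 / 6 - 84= -85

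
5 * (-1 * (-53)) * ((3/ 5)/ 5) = 159/ 5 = 31.80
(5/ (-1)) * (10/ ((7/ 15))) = -750/ 7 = -107.14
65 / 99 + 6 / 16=817 / 792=1.03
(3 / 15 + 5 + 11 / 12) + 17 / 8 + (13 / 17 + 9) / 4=21793 / 2040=10.68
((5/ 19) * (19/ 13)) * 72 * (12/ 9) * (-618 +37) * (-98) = 27330240/ 13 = 2102326.15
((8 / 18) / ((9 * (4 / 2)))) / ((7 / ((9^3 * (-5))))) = -90 / 7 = -12.86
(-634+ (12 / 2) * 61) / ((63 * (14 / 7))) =-134 / 63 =-2.13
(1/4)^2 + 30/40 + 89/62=1115/496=2.25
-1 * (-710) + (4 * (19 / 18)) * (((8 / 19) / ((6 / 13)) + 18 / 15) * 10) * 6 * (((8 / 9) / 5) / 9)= 2626478 / 3645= 720.57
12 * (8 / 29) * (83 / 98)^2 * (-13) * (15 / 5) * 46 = -296612784 / 69629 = -4259.90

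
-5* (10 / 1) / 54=-25 / 27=-0.93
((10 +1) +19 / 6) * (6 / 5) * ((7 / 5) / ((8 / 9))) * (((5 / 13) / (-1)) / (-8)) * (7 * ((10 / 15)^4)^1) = 833 / 468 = 1.78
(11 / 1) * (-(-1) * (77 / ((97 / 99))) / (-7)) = -11979 / 97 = -123.49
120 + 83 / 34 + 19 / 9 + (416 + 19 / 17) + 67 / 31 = 5158783 / 9486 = 543.83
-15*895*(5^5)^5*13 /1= -52012503147125244140625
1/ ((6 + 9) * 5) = 1/ 75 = 0.01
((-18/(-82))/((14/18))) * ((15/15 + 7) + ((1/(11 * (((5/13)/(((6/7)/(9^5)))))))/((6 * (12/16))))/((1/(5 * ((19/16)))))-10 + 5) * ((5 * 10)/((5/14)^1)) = 818420375/6904359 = 118.54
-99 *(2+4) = -594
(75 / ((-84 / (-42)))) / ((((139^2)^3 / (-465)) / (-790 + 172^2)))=-502095375 / 7212549413161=-0.00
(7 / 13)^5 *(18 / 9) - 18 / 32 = -2803813 / 5940688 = -0.47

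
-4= -4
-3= -3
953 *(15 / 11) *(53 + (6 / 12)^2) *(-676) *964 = -496052338860 / 11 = -45095667169.09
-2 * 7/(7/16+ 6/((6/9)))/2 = -112/151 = -0.74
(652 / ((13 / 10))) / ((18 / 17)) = 473.68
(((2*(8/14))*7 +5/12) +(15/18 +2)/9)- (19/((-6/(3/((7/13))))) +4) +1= 17671/756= 23.37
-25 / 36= -0.69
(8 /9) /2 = 4 /9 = 0.44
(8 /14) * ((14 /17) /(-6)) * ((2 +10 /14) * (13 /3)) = -988 /1071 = -0.92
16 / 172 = 4 / 43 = 0.09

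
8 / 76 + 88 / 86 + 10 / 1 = 9092 / 817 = 11.13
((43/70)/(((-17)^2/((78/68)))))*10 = 1677/68782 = 0.02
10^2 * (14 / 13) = 1400 / 13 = 107.69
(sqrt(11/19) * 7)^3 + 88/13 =157.87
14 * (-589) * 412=-3397352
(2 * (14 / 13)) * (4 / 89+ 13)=32508 / 1157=28.10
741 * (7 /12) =1729 /4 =432.25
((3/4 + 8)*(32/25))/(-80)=-7/50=-0.14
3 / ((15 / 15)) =3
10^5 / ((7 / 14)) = 200000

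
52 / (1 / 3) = 156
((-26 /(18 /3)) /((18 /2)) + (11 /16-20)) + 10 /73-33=-52.66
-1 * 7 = -7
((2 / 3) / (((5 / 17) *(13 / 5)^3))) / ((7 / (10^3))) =850000 / 46137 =18.42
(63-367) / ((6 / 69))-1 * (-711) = -2785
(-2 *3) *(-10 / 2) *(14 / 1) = 420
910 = 910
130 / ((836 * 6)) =65 / 2508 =0.03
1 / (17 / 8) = 8 / 17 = 0.47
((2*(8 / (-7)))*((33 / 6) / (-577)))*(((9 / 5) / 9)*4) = 352 / 20195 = 0.02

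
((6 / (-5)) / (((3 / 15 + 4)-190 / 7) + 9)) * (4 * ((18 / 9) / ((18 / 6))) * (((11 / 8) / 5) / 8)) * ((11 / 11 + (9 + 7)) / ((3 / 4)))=1309 / 7320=0.18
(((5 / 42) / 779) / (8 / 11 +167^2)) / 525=11 / 1053932991930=0.00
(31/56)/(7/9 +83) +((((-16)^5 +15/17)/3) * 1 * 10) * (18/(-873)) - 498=14949490241429/208882128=71569.03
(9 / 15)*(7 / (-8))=-21 / 40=-0.52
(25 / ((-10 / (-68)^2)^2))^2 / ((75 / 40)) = 228581619826688 / 15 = 15238774655112.53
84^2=7056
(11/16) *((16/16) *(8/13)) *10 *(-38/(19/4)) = -440/13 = -33.85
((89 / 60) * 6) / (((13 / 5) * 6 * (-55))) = -89 / 8580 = -0.01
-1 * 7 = -7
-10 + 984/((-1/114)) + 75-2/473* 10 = -112111.04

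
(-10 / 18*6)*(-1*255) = 850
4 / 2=2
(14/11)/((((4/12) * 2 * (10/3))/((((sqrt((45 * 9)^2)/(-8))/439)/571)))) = -5103/44117744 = -0.00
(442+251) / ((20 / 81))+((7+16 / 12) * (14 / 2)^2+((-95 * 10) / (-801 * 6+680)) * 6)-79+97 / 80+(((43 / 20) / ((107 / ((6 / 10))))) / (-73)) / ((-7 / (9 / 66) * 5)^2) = 4497916686068095973 / 1433106860955000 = 3138.58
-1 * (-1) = 1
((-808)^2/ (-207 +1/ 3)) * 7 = -3427536/ 155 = -22113.14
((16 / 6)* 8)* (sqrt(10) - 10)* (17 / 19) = -130.52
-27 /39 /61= -9 /793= -0.01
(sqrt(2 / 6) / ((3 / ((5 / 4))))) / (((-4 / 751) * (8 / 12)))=-3755 * sqrt(3) / 96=-67.75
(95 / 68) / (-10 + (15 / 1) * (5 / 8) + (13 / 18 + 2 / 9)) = 1710 / 391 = 4.37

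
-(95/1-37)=-58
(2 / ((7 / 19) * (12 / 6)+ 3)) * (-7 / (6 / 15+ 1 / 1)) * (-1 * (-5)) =-950 / 71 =-13.38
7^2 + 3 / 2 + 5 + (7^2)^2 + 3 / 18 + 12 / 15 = 2457.47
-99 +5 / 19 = -1876 / 19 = -98.74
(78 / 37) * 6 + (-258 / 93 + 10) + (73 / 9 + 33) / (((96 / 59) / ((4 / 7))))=29753281 / 867132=34.31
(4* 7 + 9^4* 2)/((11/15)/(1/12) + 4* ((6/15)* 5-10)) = -32875/58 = -566.81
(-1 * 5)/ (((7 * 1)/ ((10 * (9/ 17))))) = -450/ 119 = -3.78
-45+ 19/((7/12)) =-87/7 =-12.43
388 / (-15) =-388 / 15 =-25.87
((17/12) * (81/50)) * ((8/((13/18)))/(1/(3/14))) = 12393/2275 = 5.45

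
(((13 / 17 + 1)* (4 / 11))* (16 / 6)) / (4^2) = 20 / 187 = 0.11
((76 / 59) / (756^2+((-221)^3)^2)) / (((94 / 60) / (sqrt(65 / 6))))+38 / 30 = 380 * sqrt(390) / 323075119636610461+19 / 15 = 1.27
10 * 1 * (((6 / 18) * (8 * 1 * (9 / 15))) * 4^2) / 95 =256 / 95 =2.69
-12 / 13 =-0.92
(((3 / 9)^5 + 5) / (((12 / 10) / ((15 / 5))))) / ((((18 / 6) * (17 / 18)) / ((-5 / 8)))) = -3800 / 1377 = -2.76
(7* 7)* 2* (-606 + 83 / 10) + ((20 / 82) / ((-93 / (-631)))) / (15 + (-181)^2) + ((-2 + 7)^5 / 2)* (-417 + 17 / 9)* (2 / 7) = -1600220103087577 / 6561181620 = -243892.06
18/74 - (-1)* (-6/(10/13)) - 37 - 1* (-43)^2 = -350308/185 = -1893.56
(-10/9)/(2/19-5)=190/837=0.23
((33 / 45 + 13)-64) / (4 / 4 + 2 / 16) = -6032 / 135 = -44.68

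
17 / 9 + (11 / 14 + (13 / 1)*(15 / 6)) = 2216 / 63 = 35.17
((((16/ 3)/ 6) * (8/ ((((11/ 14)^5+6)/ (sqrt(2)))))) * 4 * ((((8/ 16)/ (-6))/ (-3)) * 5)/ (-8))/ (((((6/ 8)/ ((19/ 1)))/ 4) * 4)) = -326996992 * sqrt(2)/ 164656557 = -2.81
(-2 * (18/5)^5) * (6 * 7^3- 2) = -7769903616/3125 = -2486369.16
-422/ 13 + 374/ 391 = -9420/ 299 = -31.51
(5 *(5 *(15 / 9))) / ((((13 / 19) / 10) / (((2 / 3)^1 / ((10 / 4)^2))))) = 7600 / 117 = 64.96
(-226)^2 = 51076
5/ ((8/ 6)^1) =15/ 4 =3.75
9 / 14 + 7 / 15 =233 / 210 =1.11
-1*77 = -77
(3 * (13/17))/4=39/68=0.57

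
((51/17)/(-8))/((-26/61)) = 183/208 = 0.88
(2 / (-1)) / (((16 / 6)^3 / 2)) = -27 / 128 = -0.21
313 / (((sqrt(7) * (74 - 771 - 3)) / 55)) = -3443 * sqrt(7) / 980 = -9.30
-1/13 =-0.08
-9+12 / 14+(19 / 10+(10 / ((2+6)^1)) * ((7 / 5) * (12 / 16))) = -2761 / 560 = -4.93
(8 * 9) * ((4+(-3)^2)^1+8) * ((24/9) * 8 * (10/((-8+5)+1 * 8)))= 64512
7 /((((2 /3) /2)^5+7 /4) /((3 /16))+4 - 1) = 5103 /9007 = 0.57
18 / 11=1.64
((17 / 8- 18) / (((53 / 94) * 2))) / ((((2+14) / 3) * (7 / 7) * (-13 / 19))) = 340233 / 88192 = 3.86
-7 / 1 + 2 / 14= -6.86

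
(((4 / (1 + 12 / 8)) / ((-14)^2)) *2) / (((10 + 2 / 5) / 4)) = 4 / 637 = 0.01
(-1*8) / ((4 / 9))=-18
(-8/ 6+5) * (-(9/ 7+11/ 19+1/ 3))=-9647/ 1197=-8.06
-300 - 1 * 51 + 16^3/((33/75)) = 98539/11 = 8958.09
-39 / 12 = -13 / 4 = -3.25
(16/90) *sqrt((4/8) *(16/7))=0.19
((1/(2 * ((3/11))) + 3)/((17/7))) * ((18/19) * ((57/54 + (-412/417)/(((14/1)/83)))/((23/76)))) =-4877858/163047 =-29.92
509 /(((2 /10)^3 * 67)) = 63625 /67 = 949.63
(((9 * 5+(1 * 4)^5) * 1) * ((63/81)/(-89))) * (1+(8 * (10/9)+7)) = -1137416/7209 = -157.78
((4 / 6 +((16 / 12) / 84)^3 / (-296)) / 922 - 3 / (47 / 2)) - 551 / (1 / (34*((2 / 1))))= -37468.13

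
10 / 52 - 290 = -289.81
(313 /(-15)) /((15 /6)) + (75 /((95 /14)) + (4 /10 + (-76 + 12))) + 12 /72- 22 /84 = -608368 /9975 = -60.99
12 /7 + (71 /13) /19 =2.00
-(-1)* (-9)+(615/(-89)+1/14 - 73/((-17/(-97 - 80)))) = -16435061/21182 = -775.90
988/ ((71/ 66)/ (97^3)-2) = -494.00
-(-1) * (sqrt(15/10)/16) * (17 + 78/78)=9 * sqrt(6)/16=1.38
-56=-56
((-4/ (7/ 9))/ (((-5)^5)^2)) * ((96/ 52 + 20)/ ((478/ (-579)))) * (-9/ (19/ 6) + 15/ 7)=-275265864/ 28248212890625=-0.00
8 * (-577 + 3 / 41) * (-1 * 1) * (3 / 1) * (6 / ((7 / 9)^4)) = 227018.42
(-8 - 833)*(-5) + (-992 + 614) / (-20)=42239 / 10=4223.90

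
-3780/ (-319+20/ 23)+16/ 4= 4304/ 271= 15.88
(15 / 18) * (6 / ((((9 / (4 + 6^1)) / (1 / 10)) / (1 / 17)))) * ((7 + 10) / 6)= 5 / 54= 0.09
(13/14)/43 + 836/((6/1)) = 251675/1806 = 139.35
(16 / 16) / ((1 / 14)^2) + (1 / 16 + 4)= 3201 / 16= 200.06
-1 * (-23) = 23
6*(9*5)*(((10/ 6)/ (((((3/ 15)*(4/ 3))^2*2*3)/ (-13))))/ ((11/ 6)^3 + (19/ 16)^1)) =-1865.55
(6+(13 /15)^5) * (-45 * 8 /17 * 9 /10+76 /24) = -103.12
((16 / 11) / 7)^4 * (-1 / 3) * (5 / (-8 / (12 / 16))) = 10240 / 35153041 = 0.00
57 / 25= 2.28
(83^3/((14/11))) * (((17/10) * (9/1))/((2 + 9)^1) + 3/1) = 39453303/20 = 1972665.15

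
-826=-826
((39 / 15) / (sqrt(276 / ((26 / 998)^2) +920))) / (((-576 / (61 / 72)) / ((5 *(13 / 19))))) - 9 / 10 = -9 / 10 - 134017 *sqrt(17219939) / 27137521787904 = -0.90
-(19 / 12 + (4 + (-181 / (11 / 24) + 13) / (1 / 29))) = 1461211 / 132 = 11069.78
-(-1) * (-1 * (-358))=358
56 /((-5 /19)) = -1064 /5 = -212.80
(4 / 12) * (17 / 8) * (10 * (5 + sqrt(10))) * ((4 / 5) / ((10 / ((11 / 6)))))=187 * sqrt(10) / 180 + 187 / 36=8.48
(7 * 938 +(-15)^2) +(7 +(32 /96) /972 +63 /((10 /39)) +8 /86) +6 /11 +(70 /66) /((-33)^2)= 5878199638243 /834457140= 7044.34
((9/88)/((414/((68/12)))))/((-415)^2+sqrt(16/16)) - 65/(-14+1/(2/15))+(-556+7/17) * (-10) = 197898916913569/35555713248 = 5565.88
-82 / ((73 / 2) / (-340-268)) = 1365.92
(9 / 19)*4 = 36 / 19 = 1.89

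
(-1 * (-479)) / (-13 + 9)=-479 / 4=-119.75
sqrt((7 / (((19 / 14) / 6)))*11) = 14*sqrt(627) / 19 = 18.45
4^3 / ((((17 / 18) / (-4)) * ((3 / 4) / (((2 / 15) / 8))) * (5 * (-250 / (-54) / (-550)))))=304128 / 2125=143.12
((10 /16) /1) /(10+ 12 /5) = 25 /496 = 0.05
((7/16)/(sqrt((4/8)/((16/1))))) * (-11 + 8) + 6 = 6 - 21 * sqrt(2)/4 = -1.42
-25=-25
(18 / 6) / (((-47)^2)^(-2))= 14639043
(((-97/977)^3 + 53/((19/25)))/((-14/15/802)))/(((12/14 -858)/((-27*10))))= -6689160488089863/354378436540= -18875.75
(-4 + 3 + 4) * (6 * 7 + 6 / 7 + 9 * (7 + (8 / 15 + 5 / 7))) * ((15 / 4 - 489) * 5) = -11931327 / 14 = -852237.64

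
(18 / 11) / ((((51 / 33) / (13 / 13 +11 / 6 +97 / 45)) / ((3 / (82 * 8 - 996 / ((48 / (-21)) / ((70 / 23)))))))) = 61962 / 7750385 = 0.01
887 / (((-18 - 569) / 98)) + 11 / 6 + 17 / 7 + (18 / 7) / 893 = -3166352971 / 22016022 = -143.82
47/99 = 0.47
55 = 55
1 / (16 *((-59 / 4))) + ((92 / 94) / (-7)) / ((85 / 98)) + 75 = 70555521 / 942820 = 74.83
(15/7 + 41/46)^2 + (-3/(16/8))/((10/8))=4150541/518420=8.01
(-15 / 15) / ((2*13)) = -1 / 26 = -0.04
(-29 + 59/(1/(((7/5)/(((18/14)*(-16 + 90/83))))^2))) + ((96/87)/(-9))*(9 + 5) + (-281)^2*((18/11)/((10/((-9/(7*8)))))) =-29204123009434379/13860695910600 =-2106.97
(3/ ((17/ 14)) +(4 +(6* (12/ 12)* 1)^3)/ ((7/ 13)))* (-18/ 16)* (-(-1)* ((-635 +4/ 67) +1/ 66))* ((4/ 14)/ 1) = 205999281069/ 2455684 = 83886.72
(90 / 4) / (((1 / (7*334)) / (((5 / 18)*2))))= 29225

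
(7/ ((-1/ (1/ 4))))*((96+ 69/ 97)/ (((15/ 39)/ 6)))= -2561013/ 970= -2640.22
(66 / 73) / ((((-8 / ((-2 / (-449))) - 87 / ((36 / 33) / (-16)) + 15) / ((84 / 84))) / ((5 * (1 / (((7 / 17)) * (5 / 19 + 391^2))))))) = -3553 / 24986123764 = -0.00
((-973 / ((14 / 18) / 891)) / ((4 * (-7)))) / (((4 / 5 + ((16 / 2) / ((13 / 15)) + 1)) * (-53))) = -24150555 / 354676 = -68.09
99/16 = 6.19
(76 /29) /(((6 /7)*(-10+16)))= 133 /261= 0.51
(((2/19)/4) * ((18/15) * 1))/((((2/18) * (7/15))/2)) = 162/133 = 1.22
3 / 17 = 0.18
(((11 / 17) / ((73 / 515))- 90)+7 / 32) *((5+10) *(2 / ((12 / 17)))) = -16920565 / 4672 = -3621.70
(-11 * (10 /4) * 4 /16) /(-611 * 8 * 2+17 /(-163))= 1793 /2549608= 0.00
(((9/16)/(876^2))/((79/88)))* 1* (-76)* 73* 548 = -28633/11534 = -2.48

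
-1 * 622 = -622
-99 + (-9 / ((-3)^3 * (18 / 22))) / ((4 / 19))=-10483 / 108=-97.06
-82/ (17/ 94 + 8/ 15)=-114.82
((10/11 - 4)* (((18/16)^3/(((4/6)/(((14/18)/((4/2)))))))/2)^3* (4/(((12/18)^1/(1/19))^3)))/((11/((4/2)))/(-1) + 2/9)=20331439842231/246278750512087040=0.00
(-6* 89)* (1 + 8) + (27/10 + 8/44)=-528343/110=-4803.12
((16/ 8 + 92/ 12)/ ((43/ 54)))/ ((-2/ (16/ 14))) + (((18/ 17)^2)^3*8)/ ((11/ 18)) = 919834152264/ 79919490959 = 11.51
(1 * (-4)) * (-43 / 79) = 172 / 79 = 2.18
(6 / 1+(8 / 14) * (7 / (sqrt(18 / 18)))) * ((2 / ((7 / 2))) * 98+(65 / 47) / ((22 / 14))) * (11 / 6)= 147035 / 141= 1042.80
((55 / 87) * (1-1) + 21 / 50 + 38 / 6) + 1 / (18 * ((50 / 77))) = 1231 / 180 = 6.84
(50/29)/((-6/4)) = -100/87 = -1.15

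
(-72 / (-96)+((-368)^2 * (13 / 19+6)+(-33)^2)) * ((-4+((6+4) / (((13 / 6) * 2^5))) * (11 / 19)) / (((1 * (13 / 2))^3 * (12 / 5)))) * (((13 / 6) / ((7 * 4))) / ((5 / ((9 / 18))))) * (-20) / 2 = 2665242452035 / 6395695488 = 416.72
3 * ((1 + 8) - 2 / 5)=129 / 5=25.80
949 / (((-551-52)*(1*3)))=-949 / 1809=-0.52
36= 36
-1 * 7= -7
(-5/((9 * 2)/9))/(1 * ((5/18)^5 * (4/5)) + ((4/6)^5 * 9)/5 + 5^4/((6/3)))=-5904900/738675497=-0.01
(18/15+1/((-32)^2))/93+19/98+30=704780021/23331840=30.21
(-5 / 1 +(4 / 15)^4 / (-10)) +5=-128 / 253125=-0.00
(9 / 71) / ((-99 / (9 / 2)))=-9 / 1562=-0.01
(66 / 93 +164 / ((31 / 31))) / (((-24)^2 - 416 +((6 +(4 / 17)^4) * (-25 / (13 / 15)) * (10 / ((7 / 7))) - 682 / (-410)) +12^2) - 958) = -1136511172290 / 16449739250527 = -0.07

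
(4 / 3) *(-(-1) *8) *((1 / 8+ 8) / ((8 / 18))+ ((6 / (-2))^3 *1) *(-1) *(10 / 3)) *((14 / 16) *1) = 8085 / 8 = 1010.62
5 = 5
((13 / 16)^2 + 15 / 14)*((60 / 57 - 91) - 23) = -3329519 / 17024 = -195.58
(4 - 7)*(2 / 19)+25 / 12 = 403 / 228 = 1.77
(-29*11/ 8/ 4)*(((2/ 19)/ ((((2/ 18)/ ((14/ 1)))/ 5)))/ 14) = -14355/ 304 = -47.22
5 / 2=2.50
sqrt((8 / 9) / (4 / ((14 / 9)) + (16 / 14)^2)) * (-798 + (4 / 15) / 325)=-382.07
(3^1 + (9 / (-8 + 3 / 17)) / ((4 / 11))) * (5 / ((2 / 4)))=-435 / 266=-1.64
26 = 26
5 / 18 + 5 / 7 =0.99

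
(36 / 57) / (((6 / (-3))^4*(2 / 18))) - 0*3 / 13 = 27 / 76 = 0.36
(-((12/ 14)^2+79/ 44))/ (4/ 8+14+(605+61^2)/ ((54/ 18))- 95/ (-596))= -812795/ 467943091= -0.00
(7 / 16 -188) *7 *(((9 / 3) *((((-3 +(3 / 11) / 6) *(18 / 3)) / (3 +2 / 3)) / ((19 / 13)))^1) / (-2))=-479274705 / 73568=-6514.72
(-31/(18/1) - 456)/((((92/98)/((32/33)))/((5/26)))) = -734020/8073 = -90.92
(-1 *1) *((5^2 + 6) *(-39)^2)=-47151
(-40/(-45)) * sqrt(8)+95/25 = 16 * sqrt(2)/9+19/5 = 6.31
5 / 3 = 1.67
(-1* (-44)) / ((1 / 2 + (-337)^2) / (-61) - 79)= -5368 / 236777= -0.02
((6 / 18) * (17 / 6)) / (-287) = -17 / 5166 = -0.00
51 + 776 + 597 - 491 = 933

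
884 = 884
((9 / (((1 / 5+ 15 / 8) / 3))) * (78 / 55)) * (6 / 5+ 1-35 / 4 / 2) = -183222 / 4565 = -40.14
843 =843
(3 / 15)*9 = 9 / 5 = 1.80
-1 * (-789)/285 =263/95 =2.77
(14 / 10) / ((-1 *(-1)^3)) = 1.40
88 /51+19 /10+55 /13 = 52087 /6630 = 7.86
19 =19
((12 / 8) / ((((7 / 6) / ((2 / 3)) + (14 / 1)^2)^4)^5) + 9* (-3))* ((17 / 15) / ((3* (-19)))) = 1406763529865150055307222070078596676806053736038317848198457 / 2620441869356652063807570522695425182285786371069177474868285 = 0.54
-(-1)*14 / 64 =7 / 32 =0.22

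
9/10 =0.90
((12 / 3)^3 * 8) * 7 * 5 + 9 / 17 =304649 / 17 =17920.53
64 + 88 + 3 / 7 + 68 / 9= 10079 / 63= 159.98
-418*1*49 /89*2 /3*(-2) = 81928 /267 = 306.85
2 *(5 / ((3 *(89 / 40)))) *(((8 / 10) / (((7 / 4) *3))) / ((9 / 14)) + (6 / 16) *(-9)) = -4.70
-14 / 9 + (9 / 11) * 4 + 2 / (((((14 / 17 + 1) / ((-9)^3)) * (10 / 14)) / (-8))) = 8956.66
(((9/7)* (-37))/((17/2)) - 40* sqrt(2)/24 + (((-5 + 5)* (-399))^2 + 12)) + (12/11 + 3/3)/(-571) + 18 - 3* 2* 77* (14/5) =-1271.56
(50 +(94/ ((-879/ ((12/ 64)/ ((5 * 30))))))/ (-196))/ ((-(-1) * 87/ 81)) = 31011120423/ 666164800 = 46.55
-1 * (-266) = 266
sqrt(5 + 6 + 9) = 2 * sqrt(5) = 4.47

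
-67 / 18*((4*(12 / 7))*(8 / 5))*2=-8576 / 105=-81.68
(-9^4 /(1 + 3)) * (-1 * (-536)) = -879174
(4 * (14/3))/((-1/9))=-168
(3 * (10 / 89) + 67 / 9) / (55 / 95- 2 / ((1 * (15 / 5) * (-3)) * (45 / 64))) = 5329215 / 612943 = 8.69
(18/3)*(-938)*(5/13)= -28140/13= -2164.62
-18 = -18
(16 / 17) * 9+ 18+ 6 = 552 / 17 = 32.47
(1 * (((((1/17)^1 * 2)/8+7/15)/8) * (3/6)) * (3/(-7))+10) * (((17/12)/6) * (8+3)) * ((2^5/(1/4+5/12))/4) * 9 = 12550197/4480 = 2801.38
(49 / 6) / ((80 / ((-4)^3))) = -98 / 15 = -6.53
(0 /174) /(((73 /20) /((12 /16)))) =0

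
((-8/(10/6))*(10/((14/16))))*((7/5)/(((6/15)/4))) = -768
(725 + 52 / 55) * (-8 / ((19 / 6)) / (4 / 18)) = -8624232 / 1045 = -8252.85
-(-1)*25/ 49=25/ 49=0.51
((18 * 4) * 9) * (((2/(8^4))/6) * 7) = 189/512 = 0.37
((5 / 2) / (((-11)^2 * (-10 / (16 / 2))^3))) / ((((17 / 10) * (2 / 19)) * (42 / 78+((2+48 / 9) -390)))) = 23712 / 153277355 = 0.00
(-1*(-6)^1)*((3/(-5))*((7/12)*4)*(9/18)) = -21/5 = -4.20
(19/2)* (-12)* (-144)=16416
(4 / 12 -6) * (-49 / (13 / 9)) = 2499 / 13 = 192.23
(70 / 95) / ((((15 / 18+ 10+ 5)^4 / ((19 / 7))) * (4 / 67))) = 43416 / 81450625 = 0.00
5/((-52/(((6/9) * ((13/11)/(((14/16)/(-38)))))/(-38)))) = -0.09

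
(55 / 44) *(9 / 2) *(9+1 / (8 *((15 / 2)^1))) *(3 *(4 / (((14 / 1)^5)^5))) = 4869 / 359990366446786984916121812992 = 0.00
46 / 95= 0.48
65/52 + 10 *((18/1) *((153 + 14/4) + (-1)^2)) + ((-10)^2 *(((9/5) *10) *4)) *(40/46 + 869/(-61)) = -381382385/5612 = -67958.37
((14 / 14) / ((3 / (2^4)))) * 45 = 240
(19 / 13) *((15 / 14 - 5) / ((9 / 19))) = -12.12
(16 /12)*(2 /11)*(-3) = -8 /11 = -0.73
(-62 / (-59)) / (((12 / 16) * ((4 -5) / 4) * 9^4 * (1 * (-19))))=992 / 22064643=0.00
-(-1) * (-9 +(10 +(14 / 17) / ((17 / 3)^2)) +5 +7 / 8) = 271223 / 39304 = 6.90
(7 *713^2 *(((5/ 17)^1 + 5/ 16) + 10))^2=105401267722157922025/ 73984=1424649488026572.26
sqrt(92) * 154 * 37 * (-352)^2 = 1412009984 * sqrt(23) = 6771761992.50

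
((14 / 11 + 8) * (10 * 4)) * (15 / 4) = 15300 / 11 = 1390.91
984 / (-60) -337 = -1767 / 5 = -353.40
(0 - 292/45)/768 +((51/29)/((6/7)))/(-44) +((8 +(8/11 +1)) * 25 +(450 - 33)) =1819414913/2756160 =660.13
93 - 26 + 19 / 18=1225 / 18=68.06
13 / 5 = 2.60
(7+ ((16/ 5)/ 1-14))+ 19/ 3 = 38/ 15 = 2.53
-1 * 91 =-91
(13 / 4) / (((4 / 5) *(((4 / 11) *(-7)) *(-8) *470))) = 143 / 336896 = 0.00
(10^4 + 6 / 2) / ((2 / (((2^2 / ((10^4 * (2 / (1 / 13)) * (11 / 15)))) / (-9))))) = -0.01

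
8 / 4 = 2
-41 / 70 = -0.59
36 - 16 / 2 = 28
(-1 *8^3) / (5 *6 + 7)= -13.84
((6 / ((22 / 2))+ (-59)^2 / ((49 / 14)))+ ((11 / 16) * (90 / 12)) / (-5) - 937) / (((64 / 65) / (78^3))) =542343829365 / 19712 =27513384.20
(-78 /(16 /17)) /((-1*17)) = 39 /8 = 4.88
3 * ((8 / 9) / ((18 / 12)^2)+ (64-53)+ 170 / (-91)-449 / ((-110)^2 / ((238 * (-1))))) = 818689051 / 14864850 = 55.08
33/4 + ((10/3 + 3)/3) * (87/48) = 1739/144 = 12.08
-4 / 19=-0.21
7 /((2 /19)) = 66.50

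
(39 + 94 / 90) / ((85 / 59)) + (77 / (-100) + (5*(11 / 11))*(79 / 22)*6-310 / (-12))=1589803 / 9900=160.59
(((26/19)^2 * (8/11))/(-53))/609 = -5408/128171967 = -0.00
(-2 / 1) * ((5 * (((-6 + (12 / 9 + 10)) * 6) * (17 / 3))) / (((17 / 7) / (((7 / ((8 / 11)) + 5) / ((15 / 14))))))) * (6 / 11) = -61152 / 11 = -5559.27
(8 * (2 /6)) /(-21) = -8 /63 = -0.13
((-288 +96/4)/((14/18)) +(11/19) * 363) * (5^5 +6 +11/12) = -30769739/76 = -404864.99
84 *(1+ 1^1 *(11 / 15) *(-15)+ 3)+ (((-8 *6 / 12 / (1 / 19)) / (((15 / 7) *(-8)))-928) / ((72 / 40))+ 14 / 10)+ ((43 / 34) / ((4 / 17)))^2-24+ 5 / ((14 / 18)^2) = -459996161 / 423360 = -1086.54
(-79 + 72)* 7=-49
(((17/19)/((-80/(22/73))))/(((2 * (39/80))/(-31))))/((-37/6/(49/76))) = -284053/25351586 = -0.01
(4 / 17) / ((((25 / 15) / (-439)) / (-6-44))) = 52680 / 17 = 3098.82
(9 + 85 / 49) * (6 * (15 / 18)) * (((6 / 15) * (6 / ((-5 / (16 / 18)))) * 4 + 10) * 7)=327172 / 105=3115.92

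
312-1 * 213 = 99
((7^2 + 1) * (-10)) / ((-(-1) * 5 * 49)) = -100 / 49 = -2.04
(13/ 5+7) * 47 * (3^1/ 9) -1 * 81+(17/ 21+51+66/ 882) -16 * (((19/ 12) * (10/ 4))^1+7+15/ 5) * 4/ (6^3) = 2324813/ 19845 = 117.15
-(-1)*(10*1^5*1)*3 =30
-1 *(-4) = 4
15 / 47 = 0.32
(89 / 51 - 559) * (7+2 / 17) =-3438820 / 867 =-3966.34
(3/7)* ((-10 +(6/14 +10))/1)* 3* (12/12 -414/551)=3699/26999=0.14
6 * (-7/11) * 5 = -210/11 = -19.09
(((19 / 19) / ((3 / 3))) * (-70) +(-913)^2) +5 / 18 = 15002987 / 18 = 833499.28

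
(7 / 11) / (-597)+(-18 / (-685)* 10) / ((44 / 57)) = 305302 / 899679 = 0.34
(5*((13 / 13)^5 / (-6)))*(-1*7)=35 / 6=5.83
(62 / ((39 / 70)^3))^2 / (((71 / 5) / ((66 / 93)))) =1604732360000000 / 249830807031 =6423.28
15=15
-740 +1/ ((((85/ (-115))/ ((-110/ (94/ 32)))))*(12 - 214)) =-59737500/ 80699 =-740.25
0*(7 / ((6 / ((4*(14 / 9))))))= 0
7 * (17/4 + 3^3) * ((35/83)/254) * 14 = 214375/42164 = 5.08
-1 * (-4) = 4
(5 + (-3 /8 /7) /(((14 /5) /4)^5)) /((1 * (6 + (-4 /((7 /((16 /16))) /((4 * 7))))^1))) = -0.47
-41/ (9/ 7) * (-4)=1148/ 9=127.56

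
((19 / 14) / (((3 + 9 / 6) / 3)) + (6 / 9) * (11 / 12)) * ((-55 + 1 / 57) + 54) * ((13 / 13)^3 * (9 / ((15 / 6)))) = -1528 / 285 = -5.36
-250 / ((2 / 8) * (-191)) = 1000 / 191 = 5.24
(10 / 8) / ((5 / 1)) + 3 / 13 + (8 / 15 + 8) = 7031 / 780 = 9.01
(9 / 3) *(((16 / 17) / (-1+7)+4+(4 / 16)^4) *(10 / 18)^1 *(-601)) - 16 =-163867303 / 39168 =-4183.70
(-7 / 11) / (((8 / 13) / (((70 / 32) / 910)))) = -7 / 2816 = -0.00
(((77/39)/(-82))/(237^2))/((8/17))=-1309/1437027696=-0.00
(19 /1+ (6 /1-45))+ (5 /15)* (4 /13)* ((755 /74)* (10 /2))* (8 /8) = -21310 /1443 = -14.77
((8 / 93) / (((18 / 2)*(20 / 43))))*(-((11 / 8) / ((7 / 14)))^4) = -629563 / 535680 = -1.18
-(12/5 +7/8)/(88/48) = -393/220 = -1.79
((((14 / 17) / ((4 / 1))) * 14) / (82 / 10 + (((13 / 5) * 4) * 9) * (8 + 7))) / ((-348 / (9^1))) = -735 / 13924292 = -0.00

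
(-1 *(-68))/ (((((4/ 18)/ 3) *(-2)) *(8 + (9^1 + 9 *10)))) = -459/ 107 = -4.29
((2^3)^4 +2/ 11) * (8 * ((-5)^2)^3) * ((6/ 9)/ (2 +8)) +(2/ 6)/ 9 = 34134848.52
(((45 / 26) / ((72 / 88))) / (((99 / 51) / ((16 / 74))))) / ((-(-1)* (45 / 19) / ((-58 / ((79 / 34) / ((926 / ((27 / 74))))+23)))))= -4718570048 / 18809353251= -0.25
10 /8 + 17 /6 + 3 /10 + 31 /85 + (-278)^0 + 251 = 261883 /1020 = 256.75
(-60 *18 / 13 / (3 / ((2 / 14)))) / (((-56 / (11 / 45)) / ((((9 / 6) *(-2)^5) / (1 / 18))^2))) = 8211456 / 637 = 12890.83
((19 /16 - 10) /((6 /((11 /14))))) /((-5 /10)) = 517 /224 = 2.31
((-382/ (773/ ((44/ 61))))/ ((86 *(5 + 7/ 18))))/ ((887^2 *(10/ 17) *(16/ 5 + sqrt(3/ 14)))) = -26183808/ 49361396900552693 + 584460 *sqrt(42)/ 49361396900552693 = -0.00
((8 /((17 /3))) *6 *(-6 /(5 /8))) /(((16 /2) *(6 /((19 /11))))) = -2736 /935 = -2.93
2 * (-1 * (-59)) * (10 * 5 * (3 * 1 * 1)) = 17700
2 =2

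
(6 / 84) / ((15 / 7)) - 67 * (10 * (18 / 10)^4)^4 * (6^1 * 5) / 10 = -35755877564036295811 / 1464843750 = -24409345750.38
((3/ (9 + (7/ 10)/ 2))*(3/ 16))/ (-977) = -45/ 730796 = -0.00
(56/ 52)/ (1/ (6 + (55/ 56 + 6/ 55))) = 21841/ 2860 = 7.64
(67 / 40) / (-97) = -67 / 3880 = -0.02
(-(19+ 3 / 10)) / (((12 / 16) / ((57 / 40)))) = -3667 / 100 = -36.67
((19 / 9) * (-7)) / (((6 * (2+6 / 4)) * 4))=-19 / 108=-0.18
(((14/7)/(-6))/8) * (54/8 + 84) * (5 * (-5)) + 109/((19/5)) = 123.22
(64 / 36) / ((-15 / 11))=-176 / 135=-1.30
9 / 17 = 0.53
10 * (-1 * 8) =-80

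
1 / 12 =0.08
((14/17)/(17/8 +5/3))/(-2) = -24/221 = -0.11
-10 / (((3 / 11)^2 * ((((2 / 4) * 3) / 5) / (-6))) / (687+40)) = 17593400 / 9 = 1954822.22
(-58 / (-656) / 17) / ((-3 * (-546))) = 29 / 9133488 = 0.00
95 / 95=1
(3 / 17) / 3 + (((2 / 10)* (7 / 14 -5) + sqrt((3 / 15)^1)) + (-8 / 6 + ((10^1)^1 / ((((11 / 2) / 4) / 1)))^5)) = sqrt(5) / 5 + 1670989394441 / 82136010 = 20344.62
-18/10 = -9/5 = -1.80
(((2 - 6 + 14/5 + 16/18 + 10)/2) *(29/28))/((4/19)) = 60059/2520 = 23.83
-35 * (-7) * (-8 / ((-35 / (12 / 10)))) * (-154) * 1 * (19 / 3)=-327712 / 5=-65542.40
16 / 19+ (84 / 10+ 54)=6008 / 95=63.24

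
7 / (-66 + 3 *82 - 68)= 1 / 16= 0.06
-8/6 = -4/3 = -1.33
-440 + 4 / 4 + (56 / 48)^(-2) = -21475 / 49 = -438.27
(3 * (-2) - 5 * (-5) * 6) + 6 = 150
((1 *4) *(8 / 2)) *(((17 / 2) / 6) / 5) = 68 / 15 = 4.53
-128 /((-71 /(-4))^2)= -2048 /5041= -0.41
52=52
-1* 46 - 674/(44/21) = -8089/22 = -367.68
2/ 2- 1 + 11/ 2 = 11/ 2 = 5.50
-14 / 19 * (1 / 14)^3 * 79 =-79 / 3724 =-0.02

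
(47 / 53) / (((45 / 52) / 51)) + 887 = 746713 / 795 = 939.26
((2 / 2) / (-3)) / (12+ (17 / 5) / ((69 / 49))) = -115 / 4973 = -0.02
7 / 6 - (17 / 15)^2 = -53 / 450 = -0.12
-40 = -40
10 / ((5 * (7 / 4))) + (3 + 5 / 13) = 412 / 91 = 4.53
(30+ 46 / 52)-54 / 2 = 101 / 26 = 3.88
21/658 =0.03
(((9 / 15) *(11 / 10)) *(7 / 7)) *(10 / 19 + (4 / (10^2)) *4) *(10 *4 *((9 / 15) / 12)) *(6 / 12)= 5379 / 11875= 0.45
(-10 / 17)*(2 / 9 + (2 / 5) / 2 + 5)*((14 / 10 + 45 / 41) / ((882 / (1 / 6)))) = -62464 / 41495895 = -0.00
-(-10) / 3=10 / 3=3.33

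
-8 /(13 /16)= -128 /13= -9.85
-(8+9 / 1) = -17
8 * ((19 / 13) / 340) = 38 / 1105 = 0.03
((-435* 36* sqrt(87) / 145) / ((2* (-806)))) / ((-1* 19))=-27* sqrt(87) / 7657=-0.03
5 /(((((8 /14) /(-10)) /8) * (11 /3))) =-2100 /11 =-190.91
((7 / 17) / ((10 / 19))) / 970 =133 / 164900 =0.00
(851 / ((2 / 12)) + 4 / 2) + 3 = 5111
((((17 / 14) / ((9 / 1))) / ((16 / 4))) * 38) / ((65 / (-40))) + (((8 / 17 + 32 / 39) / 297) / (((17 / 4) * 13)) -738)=-225050783156 / 304621317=-738.79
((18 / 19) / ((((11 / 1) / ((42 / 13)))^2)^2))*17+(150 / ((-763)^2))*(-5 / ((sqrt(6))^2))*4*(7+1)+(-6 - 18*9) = -776540232926877304 / 4625373700758811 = -167.89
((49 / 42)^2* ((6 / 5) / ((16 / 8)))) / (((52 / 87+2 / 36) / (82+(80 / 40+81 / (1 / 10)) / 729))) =8609839 / 82863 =103.90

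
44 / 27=1.63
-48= -48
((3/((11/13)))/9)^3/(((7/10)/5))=109850/251559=0.44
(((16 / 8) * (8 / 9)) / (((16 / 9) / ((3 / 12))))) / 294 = 0.00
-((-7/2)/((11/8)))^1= 28/11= 2.55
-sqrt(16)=-4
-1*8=-8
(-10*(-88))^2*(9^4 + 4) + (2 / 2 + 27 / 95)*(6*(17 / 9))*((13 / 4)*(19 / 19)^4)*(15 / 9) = 869353069481 / 171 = 5083936078.84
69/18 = 23/6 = 3.83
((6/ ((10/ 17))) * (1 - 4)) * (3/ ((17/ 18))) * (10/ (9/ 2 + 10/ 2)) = -1944/ 19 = -102.32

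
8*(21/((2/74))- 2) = 6200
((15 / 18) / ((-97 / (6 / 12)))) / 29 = -5 / 33756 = -0.00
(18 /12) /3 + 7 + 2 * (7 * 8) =239 /2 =119.50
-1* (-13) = 13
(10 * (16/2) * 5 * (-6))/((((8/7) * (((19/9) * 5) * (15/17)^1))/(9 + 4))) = -55692/19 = -2931.16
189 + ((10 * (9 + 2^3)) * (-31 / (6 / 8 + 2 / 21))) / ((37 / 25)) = -10570497 / 2627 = -4023.79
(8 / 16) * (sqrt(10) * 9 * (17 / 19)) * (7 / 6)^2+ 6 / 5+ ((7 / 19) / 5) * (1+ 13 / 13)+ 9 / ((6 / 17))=833 * sqrt(10) / 152+ 5101 / 190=44.18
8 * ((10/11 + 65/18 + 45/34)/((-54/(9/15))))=-7868/15147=-0.52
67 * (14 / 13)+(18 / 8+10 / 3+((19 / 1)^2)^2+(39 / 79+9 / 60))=130399.38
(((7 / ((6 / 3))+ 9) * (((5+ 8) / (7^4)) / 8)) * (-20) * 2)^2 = 2640625 / 23059204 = 0.11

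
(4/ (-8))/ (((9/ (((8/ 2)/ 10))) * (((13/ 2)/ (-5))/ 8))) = 16/ 117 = 0.14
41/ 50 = 0.82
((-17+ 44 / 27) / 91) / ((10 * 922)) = -0.00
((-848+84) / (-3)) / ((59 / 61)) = 46604 / 177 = 263.30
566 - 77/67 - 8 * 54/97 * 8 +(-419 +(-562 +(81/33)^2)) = -350531055/786379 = -445.75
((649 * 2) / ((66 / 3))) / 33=59 / 33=1.79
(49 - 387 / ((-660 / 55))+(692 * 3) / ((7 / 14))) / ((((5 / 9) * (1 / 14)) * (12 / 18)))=160016.85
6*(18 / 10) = 54 / 5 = 10.80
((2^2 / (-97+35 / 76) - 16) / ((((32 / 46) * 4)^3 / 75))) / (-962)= 72962325 / 1256972288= 0.06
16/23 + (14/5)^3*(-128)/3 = -8072336/8625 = -935.92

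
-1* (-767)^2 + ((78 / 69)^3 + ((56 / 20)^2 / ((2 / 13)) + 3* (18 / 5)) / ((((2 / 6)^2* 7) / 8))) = -1251243989169 / 2129225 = -587652.31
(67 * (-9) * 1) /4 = -603 /4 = -150.75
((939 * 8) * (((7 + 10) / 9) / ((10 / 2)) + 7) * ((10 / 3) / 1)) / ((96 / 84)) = 1454824 / 9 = 161647.11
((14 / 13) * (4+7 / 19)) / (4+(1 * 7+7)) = 0.26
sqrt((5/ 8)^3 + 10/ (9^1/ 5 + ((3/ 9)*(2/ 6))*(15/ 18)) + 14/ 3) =sqrt(24533129418)/ 49056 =3.19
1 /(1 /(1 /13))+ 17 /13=18 /13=1.38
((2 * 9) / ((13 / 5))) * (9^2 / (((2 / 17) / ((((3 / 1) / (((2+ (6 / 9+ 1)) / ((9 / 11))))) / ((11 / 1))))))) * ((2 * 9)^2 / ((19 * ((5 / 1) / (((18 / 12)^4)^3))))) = 43211719081593 / 336647168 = 128359.07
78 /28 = 39 /14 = 2.79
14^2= 196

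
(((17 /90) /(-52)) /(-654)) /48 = 17 /146914560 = 0.00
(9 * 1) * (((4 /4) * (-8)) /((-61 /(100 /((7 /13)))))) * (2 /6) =31200 /427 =73.07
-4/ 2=-2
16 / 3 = 5.33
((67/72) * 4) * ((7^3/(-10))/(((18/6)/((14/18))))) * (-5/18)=160867/17496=9.19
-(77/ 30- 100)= 2923/ 30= 97.43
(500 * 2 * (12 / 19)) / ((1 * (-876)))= -1000 / 1387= -0.72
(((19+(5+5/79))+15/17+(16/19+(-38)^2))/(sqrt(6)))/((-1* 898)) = -18752287* sqrt(6)/68742798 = -0.67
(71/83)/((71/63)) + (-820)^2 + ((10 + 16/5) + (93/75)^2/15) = 523222191638/778125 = 672414.06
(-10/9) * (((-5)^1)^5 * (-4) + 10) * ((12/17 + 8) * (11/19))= -22629200/323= -70059.44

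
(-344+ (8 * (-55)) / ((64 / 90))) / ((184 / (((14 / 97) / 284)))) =-0.00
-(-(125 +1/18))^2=-5067001/324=-15638.89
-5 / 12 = -0.42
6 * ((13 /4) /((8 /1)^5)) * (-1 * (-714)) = 13923 /32768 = 0.42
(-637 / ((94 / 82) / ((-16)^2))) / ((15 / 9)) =-20057856 / 235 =-85352.58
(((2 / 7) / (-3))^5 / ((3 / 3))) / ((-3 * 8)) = 4 / 12252303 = 0.00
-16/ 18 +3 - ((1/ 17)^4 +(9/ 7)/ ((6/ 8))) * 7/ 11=8435558/ 8268579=1.02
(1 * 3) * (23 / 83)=69 / 83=0.83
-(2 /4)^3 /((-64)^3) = 1 /2097152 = 0.00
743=743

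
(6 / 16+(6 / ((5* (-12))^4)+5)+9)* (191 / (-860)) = -5930550191 / 1857600000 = -3.19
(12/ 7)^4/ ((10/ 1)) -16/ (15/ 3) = -28048/ 12005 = -2.34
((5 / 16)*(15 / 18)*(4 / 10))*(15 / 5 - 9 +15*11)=265 / 16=16.56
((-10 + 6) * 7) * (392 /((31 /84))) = -921984 /31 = -29741.42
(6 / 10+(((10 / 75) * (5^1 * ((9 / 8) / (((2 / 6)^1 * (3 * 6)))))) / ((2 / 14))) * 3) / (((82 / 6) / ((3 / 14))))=1161 / 22960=0.05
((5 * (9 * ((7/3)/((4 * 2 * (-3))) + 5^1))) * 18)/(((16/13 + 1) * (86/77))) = 15900885/9976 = 1593.91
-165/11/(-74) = 15/74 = 0.20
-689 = -689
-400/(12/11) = -1100/3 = -366.67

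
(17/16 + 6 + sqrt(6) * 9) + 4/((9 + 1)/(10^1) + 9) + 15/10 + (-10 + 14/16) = -13/80 + 9 * sqrt(6) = 21.88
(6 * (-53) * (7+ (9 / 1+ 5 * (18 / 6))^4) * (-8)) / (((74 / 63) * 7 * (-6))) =-17109242.27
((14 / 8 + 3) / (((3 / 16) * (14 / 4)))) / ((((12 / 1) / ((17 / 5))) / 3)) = 6.15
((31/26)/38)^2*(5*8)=4805/122018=0.04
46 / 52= 23 / 26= 0.88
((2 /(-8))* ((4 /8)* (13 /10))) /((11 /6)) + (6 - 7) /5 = -127 /440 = -0.29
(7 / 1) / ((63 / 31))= 31 / 9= 3.44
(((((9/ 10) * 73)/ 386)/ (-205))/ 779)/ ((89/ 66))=-21681/ 27430810150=-0.00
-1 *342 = -342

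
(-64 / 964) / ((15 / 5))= -16 / 723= -0.02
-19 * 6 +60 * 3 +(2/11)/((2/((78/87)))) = 21080/319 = 66.08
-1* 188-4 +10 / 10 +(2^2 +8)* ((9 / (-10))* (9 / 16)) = -7883 / 40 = -197.08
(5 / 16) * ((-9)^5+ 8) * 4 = -295205 / 4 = -73801.25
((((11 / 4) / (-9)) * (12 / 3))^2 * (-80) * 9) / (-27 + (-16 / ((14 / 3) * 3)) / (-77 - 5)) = 555632 / 13941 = 39.86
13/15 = 0.87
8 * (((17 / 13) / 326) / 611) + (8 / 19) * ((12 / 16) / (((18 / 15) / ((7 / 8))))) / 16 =45480191 / 3148732288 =0.01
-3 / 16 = -0.19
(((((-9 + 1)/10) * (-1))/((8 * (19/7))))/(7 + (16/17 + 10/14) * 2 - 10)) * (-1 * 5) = -833/1406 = -0.59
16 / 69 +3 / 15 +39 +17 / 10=41.13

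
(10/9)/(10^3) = 1/900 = 0.00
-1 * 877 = -877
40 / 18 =20 / 9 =2.22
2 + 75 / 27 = 43 / 9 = 4.78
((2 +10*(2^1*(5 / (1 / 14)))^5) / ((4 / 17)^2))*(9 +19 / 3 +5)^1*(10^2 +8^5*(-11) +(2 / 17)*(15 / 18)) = -5124849463782849719491 / 72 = -71178464774761801659.60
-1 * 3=-3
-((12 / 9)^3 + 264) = -7192 / 27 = -266.37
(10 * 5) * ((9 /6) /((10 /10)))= 75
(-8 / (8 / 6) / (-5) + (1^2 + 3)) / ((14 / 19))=247 / 35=7.06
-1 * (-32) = 32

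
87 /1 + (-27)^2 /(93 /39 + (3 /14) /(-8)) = 1360095 /3433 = 396.18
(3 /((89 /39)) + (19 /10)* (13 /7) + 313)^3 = 7764309233424190747 /241804367000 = 32109880.11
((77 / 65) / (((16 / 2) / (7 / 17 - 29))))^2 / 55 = 31827411 / 97682000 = 0.33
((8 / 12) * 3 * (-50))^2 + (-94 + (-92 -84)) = 9730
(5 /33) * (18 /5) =6 /11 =0.55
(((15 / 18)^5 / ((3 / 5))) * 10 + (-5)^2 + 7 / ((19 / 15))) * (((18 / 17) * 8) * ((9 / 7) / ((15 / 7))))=1649899 / 8721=189.19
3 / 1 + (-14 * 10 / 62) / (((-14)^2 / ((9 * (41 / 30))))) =2481 / 868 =2.86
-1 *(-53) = 53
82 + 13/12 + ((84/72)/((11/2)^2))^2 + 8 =48008623/527076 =91.08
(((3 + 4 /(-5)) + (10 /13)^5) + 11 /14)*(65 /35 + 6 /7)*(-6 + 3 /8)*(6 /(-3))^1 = 14466640527 /145546856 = 99.40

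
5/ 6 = 0.83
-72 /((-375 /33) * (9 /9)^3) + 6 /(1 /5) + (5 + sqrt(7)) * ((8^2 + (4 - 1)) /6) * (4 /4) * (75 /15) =335 * sqrt(7) /6 + 236627 /750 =463.22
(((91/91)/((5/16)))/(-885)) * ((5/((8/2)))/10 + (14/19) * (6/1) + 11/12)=-4982/252225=-0.02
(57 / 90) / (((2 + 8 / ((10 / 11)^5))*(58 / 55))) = 653125 / 16186437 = 0.04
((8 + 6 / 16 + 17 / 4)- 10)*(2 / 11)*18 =189 / 22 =8.59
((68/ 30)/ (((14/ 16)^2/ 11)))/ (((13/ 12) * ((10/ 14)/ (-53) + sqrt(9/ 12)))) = 20297728/ 37566893 + 537889792 * sqrt(3)/ 26833495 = 35.26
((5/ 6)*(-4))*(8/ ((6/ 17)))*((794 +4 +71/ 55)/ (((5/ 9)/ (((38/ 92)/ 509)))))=-56797612/ 643885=-88.21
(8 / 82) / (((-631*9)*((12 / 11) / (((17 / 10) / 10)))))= -187 / 69851700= -0.00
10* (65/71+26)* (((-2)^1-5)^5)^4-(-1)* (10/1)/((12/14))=4574490626842096019815/213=21476481816160075210.40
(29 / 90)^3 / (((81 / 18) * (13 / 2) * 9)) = 24389 / 191909250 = 0.00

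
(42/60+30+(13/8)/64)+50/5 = 104257/2560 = 40.73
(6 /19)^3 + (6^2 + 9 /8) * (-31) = -63149085 /54872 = -1150.84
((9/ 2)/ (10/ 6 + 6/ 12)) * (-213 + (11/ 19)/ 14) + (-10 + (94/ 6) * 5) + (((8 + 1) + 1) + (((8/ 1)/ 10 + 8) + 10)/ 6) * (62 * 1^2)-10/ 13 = 7599509/ 17290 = 439.53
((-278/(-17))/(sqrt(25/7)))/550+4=139 * sqrt(7)/23375+4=4.02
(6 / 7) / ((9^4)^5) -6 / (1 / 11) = -1872280480694767035352 / 28367886071132833869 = -66.00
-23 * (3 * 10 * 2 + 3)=-1449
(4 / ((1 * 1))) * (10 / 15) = 8 / 3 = 2.67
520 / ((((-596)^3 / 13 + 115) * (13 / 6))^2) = 18720 / 44819955891832081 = 0.00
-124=-124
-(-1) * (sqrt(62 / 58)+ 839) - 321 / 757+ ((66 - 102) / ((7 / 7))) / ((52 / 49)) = sqrt(899) / 29+ 7918589 / 9841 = 805.69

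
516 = 516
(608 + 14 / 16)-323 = 2287 / 8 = 285.88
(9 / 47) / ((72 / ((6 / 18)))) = 1 / 1128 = 0.00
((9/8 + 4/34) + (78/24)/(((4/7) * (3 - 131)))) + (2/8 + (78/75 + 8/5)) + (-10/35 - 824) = -4997299333/6092800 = -820.20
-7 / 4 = -1.75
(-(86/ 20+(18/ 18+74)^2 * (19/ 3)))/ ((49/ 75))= -763485/ 14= -54534.64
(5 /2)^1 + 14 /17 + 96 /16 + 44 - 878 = -28039 /34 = -824.68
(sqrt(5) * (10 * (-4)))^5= -2560000000 * sqrt(5)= -5724334022.40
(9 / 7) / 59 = 9 / 413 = 0.02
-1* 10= -10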